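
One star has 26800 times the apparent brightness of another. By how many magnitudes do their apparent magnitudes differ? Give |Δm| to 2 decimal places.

|Δm| ≈ 11.07

Pogson: Δm = −2.5 log₁₀(ratio) = −2.5 log₁₀(26800) = −2.5 × 4.4281 = -11.070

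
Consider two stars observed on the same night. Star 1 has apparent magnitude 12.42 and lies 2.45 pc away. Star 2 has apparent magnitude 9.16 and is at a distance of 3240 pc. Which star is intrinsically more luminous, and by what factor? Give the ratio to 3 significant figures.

Star 2 is more luminous, by a factor of 3.52×10^7.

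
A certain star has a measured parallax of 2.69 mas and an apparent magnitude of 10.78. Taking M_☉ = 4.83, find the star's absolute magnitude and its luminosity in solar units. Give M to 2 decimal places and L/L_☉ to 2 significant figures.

M ≈ 2.93; L/L_☉ ≈ 5.8

d = 1/p = 1000/2.69 mas = 371.7 pc
M = m − 5 log₁₀ d + 5 = 10.78 − 5·2.5702 + 5 = 2.929
M − M_☉ = 2.929 − 4.83 = -1.901
L/L_☉ = 10^(−0.4 × -1.901) = 5.761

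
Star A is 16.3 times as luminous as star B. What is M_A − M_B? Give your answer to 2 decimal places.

M_A − M_B ≈ -3.03

Pogson: ΔM = −2.5 log₁₀(ratio) = −2.5 log₁₀(16.3) = −2.5 × 1.2122 = -3.030
Star A is brighter, so it has the smaller magnitude: the difference is negative.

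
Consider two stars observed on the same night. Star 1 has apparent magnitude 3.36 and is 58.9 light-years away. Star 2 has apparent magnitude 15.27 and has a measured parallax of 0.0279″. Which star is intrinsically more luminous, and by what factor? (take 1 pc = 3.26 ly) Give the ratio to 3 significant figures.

Star 1 is more luminous, by a factor of 14800.

Star 1: d = 58.9 ly / 3.26 = 18.07 pc
Star 1: M = m − 5 log₁₀ d + 5 = 3.36 − 5·1.2569 + 5 = 2.076
Star 2: d = 1/p = 1/0.0279″ = 35.84 pc
Star 2: M = m − 5 log₁₀ d + 5 = 15.27 − 5·1.5544 + 5 = 12.498
ΔM = M_1 − M_2 = 2.076 − (12.498) = -10.423; smaller M is more luminous → Star 1.
L ratio = 10^(0.4 |ΔM|) = 10^4.169 = 14760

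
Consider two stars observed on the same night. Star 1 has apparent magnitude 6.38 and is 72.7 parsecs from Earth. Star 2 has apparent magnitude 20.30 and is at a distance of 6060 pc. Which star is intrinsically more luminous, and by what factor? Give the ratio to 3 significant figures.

Star 1 is more luminous, by a factor of 53.2.

Star 1: M = m − 5 log₁₀ d + 5 = 6.38 − 5·1.8615 + 5 = 2.072
Star 2: M = m − 5 log₁₀ d + 5 = 20.30 − 5·3.7825 + 5 = 6.388
ΔM = M_1 − M_2 = 2.072 − (6.388) = -4.315; smaller M is more luminous → Star 1.
L ratio = 10^(0.4 |ΔM|) = 10^1.726 = 53.23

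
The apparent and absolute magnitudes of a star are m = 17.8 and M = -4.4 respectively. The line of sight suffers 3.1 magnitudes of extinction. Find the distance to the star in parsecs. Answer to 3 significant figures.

m − M = 5 log₁₀(d/10 pc) + A  ⇒  17.8 − (-4.4) − 3.1 = 5 log₁₀(d/10)
19.100 = 5 log₁₀(d/10)
log₁₀ d = (m − M − A)/5 + 1 = 4.8200
d = 10^4.8200 = 66070 pc

d ≈ 66100 pc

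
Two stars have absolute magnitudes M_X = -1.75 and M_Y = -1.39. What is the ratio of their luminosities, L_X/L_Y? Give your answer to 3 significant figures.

L_X/L_Y ≈ 1.39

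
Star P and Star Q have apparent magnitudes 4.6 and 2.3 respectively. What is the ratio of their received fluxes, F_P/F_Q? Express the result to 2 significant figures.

Magnitude difference = 2.3
Flux ratio = 10^(−0.4 Δm) = 10^(−0.4 × 2.3) = 10^-0.920 = 0.1202

F_P/F_Q ≈ 0.12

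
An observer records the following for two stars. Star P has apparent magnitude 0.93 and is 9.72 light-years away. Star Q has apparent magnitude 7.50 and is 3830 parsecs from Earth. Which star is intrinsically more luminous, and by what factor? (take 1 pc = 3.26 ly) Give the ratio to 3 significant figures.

Star P: d = 9.72 ly / 3.26 = 2.982 pc
Star P: M = m − 5 log₁₀ d + 5 = 0.93 − 5·0.4744 + 5 = 3.558
Star Q: M = m − 5 log₁₀ d + 5 = 7.50 − 5·3.5832 + 5 = -5.416
ΔM = M_P − M_Q = 3.558 − (-5.416) = 8.974; smaller M is more luminous → Star Q.
L ratio = 10^(0.4 |ΔM|) = 10^3.590 = 3886

Star Q is more luminous, by a factor of 3890.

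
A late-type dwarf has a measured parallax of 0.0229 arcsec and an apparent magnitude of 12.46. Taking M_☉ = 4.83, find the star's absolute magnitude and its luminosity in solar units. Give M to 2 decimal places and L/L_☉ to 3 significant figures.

M ≈ 9.26; L/L_☉ ≈ 0.0169

d = 1/p = 1/0.0229″ = 43.67 pc
M = m − 5 log₁₀ d + 5 = 12.46 − 5·1.6402 + 5 = 9.259
M − M_☉ = 9.259 − 4.83 = 4.429
L/L_☉ = 10^(−0.4 × 4.429) = 0.01692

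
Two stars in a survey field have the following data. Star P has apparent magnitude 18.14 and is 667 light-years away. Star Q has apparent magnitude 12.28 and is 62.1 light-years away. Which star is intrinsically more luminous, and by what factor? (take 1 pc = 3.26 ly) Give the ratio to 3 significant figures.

Star Q is more luminous, by a factor of 1.91.

Star P: d = 667 ly / 3.26 = 204.6 pc
Star P: M = m − 5 log₁₀ d + 5 = 18.14 − 5·2.3109 + 5 = 11.585
Star Q: d = 62.1 ly / 3.26 = 19.05 pc
Star Q: M = m − 5 log₁₀ d + 5 = 12.28 − 5·1.2799 + 5 = 10.881
ΔM = M_P − M_Q = 11.585 − (10.881) = 0.705; smaller M is more luminous → Star Q.
L ratio = 10^(0.4 |ΔM|) = 10^0.282 = 1.914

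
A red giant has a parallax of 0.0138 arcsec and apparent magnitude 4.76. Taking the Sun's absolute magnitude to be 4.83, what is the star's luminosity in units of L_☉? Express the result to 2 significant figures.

L/L_☉ ≈ 56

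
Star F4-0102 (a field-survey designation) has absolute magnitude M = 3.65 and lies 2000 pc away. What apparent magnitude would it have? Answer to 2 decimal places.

m = M + 5 log₁₀ d − 5 = 3.65 + 5·3.3010 − 5 = 15.155

m ≈ 15.16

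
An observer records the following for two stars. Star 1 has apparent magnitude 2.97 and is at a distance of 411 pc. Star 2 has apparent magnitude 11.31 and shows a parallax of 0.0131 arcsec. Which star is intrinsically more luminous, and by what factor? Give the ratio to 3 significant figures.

Star 1: M = m − 5 log₁₀ d + 5 = 2.97 − 5·2.6138 + 5 = -5.099
Star 2: d = 1/p = 1/0.0131″ = 76.34 pc
Star 2: M = m − 5 log₁₀ d + 5 = 11.31 − 5·1.8827 + 5 = 6.896
ΔM = M_1 − M_2 = -5.099 − (6.896) = -11.996; smaller M is more luminous → Star 1.
L ratio = 10^(0.4 |ΔM|) = 10^4.798 = 62840

Star 1 is more luminous, by a factor of 62800.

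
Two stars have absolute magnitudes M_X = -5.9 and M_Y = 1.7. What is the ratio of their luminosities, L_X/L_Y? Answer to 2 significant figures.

ΔM = M_X − M_Y = -7.6
L_X/L_Y = 10^(−0.4 ΔM) = 10^3.040 = 1096

L_X/L_Y ≈ 1100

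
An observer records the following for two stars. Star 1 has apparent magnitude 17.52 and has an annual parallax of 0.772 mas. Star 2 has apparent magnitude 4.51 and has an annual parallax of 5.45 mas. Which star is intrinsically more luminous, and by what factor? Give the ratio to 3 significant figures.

Star 1: p = 0.772 mas = 7.72×10^-4″ → d = 1/p = 1295 pc
Star 1: M = m − 5 log₁₀ d + 5 = 17.52 − 5·3.1124 + 5 = 6.958
Star 2: p = 5.45 mas = 5.45×10^-3″ → d = 1/p = 183.5 pc
Star 2: M = m − 5 log₁₀ d + 5 = 4.51 − 5·2.2636 + 5 = -1.808
ΔM = M_1 − M_2 = 6.958 − (-1.808) = 8.766; smaller M is more luminous → Star 2.
L ratio = 10^(0.4 |ΔM|) = 10^3.506 = 3210

Star 2 is more luminous, by a factor of 3210.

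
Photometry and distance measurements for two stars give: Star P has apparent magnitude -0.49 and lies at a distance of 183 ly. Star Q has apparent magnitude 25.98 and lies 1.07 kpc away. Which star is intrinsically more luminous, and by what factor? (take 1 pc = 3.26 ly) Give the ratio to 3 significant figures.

Star P is more luminous, by a factor of 1.07×10^8.

Star P: d = 183 ly / 3.26 = 56.13 pc
Star P: M = m − 5 log₁₀ d + 5 = -0.49 − 5·1.7492 + 5 = -4.236
Star Q: d = 1.07 kpc = 1070 pc
Star Q: M = m − 5 log₁₀ d + 5 = 25.98 − 5·3.0294 + 5 = 15.833
ΔM = M_P − M_Q = -4.236 − (15.833) = -20.069; smaller M is more luminous → Star P.
L ratio = 10^(0.4 |ΔM|) = 10^8.028 = 1.066×10^8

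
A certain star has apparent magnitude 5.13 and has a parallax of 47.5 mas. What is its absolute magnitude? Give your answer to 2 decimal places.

p = 47.5 mas = 0.0475″ → d = 1/p = 21.05 pc
5 log₁₀(d/10 pc) = 5 log₁₀(21.05) − 5 = 1.617
M = m − 5 log₁₀(d/10) = 5.13 − 1.617 = 3.513

M ≈ 3.51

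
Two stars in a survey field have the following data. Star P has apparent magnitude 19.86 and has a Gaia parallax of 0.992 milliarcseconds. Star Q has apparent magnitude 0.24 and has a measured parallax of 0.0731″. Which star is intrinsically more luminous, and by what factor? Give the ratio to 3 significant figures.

Star P: p = 0.992 mas = 9.92×10^-4″ → d = 1/p = 1008 pc
Star P: M = m − 5 log₁₀ d + 5 = 19.86 − 5·3.0035 + 5 = 9.843
Star Q: d = 1/p = 1/0.0731″ = 13.68 pc
Star Q: M = m − 5 log₁₀ d + 5 = 0.24 − 5·1.1361 + 5 = -0.440
ΔM = M_P − M_Q = 9.843 − (-0.440) = 10.283; smaller M is more luminous → Star Q.
L ratio = 10^(0.4 |ΔM|) = 10^4.113 = 12980

Star Q is more luminous, by a factor of 13000.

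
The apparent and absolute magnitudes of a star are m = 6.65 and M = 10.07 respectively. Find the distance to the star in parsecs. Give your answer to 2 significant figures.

μ = m − M = -3.420
m − M = 5 log₁₀ d − 5
log₁₀ d = (m − M)/5 + 1 = 0.3160
d = 10^0.3160 = 2.070 pc

d ≈ 2.1 pc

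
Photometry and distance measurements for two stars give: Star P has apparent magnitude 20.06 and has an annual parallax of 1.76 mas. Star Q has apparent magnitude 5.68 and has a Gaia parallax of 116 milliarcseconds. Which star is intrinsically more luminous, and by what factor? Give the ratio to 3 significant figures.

Star P: p = 1.76 mas = 1.76×10^-3″ → d = 1/p = 568.2 pc
Star P: M = m − 5 log₁₀ d + 5 = 20.06 − 5·2.7545 + 5 = 11.288
Star Q: p = 116 mas = 0.116″ → d = 1/p = 8.621 pc
Star Q: M = m − 5 log₁₀ d + 5 = 5.68 − 5·0.9355 + 5 = 6.002
ΔM = M_P − M_Q = 11.288 − (6.002) = 5.285; smaller M is more luminous → Star Q.
L ratio = 10^(0.4 |ΔM|) = 10^2.114 = 130.0

Star Q is more luminous, by a factor of 130.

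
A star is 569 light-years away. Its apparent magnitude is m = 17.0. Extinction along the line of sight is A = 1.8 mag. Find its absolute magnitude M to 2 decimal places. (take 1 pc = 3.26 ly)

d = 569 ly / 3.26 = 174.5 pc
5 log₁₀(d/10 pc) = 5 log₁₀(174.5) − 5 = 6.209
M = m − 5 log₁₀(d/10) − A = 17.0 − 6.209 − 1.8 = 8.991

M ≈ 8.99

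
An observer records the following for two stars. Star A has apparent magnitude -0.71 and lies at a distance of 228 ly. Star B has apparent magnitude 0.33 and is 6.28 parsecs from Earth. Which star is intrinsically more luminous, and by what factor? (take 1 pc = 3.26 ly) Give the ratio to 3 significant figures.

Star A is more luminous, by a factor of 323.

Star A: d = 228 ly / 3.26 = 69.94 pc
Star A: M = m − 5 log₁₀ d + 5 = -0.71 − 5·1.8447 + 5 = -4.934
Star B: M = m − 5 log₁₀ d + 5 = 0.33 − 5·0.7980 + 5 = 1.340
ΔM = M_A − M_B = -4.934 − (1.340) = -6.274; smaller M is more luminous → Star A.
L ratio = 10^(0.4 |ΔM|) = 10^2.510 = 323.2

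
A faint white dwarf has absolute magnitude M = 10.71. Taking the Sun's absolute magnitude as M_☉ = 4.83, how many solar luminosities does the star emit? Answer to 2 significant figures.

M − M_☉ = 10.71 − 4.83 = 5.880
L/L_☉ = 10^(−0.4 (M − M_☉)) = 10^-2.352 = 4.446×10^-3

L/L_☉ ≈ 4.4×10^-3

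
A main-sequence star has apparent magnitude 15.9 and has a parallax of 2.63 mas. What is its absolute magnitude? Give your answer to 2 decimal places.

M ≈ 8.00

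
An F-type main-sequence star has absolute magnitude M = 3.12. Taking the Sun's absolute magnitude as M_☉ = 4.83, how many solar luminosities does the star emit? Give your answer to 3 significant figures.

L/L_☉ ≈ 4.83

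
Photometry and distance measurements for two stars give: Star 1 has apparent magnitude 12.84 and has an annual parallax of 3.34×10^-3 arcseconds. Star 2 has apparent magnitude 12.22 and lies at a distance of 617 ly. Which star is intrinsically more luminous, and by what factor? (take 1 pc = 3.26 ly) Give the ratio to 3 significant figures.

Star 1 is more luminous, by a factor of 1.41.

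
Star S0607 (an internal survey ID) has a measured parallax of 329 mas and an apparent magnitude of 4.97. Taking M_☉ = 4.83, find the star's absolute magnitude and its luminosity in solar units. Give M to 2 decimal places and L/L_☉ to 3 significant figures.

M ≈ 7.56; L/L_☉ ≈ 0.0812

d = 1/p = 1000/329 mas = 3.040 pc
M = m − 5 log₁₀ d + 5 = 4.97 − 5·0.4828 + 5 = 7.556
M − M_☉ = 7.556 − 4.83 = 2.726
L/L_☉ = 10^(−0.4 × 2.726) = 0.08121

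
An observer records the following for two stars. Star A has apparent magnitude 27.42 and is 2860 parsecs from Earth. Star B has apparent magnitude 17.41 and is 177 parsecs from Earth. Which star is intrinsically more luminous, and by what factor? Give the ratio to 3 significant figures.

Star B is more luminous, by a factor of 38.7.

Star A: M = m − 5 log₁₀ d + 5 = 27.42 − 5·3.4564 + 5 = 15.138
Star B: M = m − 5 log₁₀ d + 5 = 17.41 − 5·2.2480 + 5 = 11.170
ΔM = M_A − M_B = 15.138 − (11.170) = 3.968; smaller M is more luminous → Star B.
L ratio = 10^(0.4 |ΔM|) = 10^1.587 = 38.66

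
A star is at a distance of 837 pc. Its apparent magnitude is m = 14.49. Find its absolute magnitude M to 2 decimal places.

M ≈ 4.88

5 log₁₀(d/10 pc) = 5 log₁₀(837.0) − 5 = 9.614
M = m − 5 log₁₀(d/10) = 14.49 − 9.614 = 4.876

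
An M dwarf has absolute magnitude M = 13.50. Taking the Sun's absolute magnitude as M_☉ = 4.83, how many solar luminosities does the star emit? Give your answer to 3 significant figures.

M − M_☉ = 13.50 − 4.83 = 8.670
L/L_☉ = 10^(−0.4 (M − M_☉)) = 10^-3.468 = 3.404×10^-4

L/L_☉ ≈ 3.40×10^-4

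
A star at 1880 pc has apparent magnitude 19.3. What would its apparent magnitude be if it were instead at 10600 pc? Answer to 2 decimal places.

m ≈ 23.06

Flux ∝ 1/d², so Δm = 5 log₁₀(d₂/d₁) = 5 log₁₀(10600/1880) = 3.756
m₂ = m₁ + Δm = 19.3 + (3.756) = 23.056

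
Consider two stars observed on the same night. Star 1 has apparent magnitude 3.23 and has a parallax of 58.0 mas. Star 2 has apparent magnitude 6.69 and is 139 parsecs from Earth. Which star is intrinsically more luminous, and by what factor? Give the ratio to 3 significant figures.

Star 2 is more luminous, by a factor of 2.68.

Star 1: p = 58.0 mas = 0.0580″ → d = 1/p = 17.24 pc
Star 1: M = m − 5 log₁₀ d + 5 = 3.23 − 5·1.2366 + 5 = 2.047
Star 2: M = m − 5 log₁₀ d + 5 = 6.69 − 5·2.1430 + 5 = 0.975
ΔM = M_1 − M_2 = 2.047 − (0.975) = 1.072; smaller M is more luminous → Star 2.
L ratio = 10^(0.4 |ΔM|) = 10^0.429 = 2.685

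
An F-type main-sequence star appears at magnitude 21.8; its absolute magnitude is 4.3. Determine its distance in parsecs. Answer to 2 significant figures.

Distance modulus: m − M = 21.8 − (4.3) = 17.500
m − M = 5 log₁₀ d − 5
log₁₀ d = (m − M)/5 + 1 = 4.5000
d = 10^4.5000 = 31620 pc

d ≈ 32000 pc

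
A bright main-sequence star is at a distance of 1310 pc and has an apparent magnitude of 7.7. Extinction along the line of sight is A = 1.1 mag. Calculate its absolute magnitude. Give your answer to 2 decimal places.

M ≈ -3.99

5 log₁₀(d/10 pc) = 5 log₁₀(1310) − 5 = 10.586
M = m − 5 log₁₀(d/10) − A = 7.7 − 10.586 − 1.1 = -3.986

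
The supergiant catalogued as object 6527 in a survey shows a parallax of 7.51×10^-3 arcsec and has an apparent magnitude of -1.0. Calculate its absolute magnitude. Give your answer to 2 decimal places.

d = 1/p = 1/7.51×10^-3″ = 133.2 pc
5 log₁₀(d/10 pc) = 5 log₁₀(133.2) − 5 = 5.622
M = m − 5 log₁₀(d/10) = -1.0 − 5.622 = -6.622

M ≈ -6.62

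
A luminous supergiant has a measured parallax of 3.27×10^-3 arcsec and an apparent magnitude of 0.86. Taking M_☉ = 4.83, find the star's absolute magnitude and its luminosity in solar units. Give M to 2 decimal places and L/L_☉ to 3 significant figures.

M ≈ -6.57; L/L_☉ ≈ 36200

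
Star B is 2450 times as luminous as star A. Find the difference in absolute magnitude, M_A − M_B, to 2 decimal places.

M_A − M_B ≈ 8.47

Pogson: ΔM = −2.5 log₁₀(ratio) = −2.5 log₁₀(2450) = −2.5 × 3.3892 = -8.473
Star B is brighter so has the smaller magnitude: M_A − M_B is positive.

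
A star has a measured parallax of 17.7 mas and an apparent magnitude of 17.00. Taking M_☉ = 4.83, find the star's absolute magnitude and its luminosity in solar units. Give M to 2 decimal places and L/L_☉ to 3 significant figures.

M ≈ 13.24; L/L_☉ ≈ 4.33×10^-4

d = 1/p = 1000/17.7 mas = 56.50 pc
M = m − 5 log₁₀ d + 5 = 17.00 − 5·1.7520 + 5 = 13.240
M − M_☉ = 13.240 − 4.83 = 8.410
L/L_☉ = 10^(−0.4 × 8.410) = 4.326×10^-4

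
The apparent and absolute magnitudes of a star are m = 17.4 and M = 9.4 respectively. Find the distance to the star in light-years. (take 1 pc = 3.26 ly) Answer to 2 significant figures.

μ = m − M = 8.000
m − M = 5 log₁₀ d − 5
log₁₀ d = (m − M)/5 + 1 = 2.6000
d = 10^2.6000 = 398.1 pc
= 1298 ly

d ≈ 1300 ly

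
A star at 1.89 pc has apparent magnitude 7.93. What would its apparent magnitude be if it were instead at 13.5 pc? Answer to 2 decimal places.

Flux ∝ 1/d², so Δm = 5 log₁₀(d₂/d₁) = 5 log₁₀(13.5/1.89) = 4.269
m₂ = m₁ + Δm = 7.93 + (4.269) = 12.199

m ≈ 12.20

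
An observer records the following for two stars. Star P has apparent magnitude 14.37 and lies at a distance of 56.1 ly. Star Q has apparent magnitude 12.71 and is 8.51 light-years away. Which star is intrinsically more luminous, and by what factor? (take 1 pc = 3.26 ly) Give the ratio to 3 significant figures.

Star P: d = 56.1 ly / 3.26 = 17.21 pc
Star P: M = m − 5 log₁₀ d + 5 = 14.37 − 5·1.2357 + 5 = 13.191
Star Q: d = 8.51 ly / 3.26 = 2.610 pc
Star Q: M = m − 5 log₁₀ d + 5 = 12.71 − 5·0.4167 + 5 = 15.626
ΔM = M_P − M_Q = 13.191 − (15.626) = -2.435; smaller M is more luminous → Star P.
L ratio = 10^(0.4 |ΔM|) = 10^0.974 = 9.420

Star P is more luminous, by a factor of 9.42.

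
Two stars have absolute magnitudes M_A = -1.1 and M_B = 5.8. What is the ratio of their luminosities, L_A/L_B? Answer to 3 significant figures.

L_A/L_B ≈ 575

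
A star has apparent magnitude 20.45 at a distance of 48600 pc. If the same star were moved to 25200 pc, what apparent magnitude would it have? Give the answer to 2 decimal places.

m ≈ 19.02

Flux ∝ 1/d², so Δm = 5 log₁₀(d₂/d₁) = 5 log₁₀(25200/48600) = -1.426
m₂ = m₁ + Δm = 20.45 + (-1.426) = 19.024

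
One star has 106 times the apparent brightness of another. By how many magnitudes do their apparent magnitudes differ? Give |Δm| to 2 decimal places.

|Δm| ≈ 5.06

Pogson: Δm = −2.5 log₁₀(ratio) = −2.5 log₁₀(106) = −2.5 × 2.0253 = -5.063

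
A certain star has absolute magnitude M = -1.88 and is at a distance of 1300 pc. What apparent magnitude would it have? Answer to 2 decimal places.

m ≈ 8.69

m = M + 5 log₁₀ d − 5 = -1.88 + 5·3.1139 − 5 = 8.690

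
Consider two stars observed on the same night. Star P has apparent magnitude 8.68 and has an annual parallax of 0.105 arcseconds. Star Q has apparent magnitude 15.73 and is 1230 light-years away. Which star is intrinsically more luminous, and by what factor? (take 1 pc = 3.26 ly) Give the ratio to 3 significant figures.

Star P: d = 1/p = 1/0.105″ = 9.524 pc
Star P: M = m − 5 log₁₀ d + 5 = 8.68 − 5·0.9788 + 5 = 8.786
Star Q: d = 1230 ly / 3.26 = 377.3 pc
Star Q: M = m − 5 log₁₀ d + 5 = 15.73 − 5·2.5767 + 5 = 7.847
ΔM = M_P − M_Q = 8.786 − (7.847) = 0.939; smaller M is more luminous → Star Q.
L ratio = 10^(0.4 |ΔM|) = 10^0.376 = 2.375

Star Q is more luminous, by a factor of 2.38.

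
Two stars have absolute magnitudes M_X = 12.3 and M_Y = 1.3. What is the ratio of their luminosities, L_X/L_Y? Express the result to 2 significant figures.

L_X/L_Y ≈ 4.0×10^-5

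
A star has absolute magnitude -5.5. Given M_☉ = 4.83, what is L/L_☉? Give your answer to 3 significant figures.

L/L_☉ ≈ 13600

M − M_☉ = -5.5 − 4.83 = -10.330
L/L_☉ = 10^(−0.4 (M − M_☉)) = 10^4.132 = 13550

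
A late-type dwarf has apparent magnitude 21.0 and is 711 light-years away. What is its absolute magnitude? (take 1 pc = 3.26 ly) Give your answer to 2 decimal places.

d = 711 ly / 3.26 = 218.1 pc
5 log₁₀(d/10 pc) = 5 log₁₀(218.1) − 5 = 6.693
M = m − 5 log₁₀(d/10) = 21.0 − 6.693 = 14.307

M ≈ 14.31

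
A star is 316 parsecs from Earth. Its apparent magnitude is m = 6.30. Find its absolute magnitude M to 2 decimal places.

M ≈ -1.20

5 log₁₀(d/10 pc) = 5 log₁₀(316.0) − 5 = 7.498
M = m − 5 log₁₀(d/10) = 6.30 − 7.498 = -1.198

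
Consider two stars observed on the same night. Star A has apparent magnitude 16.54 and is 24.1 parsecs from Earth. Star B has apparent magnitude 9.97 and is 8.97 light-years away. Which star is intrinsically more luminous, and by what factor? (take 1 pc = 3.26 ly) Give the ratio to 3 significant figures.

Star A: M = m − 5 log₁₀ d + 5 = 16.54 − 5·1.3820 + 5 = 14.630
Star B: d = 8.97 ly / 3.26 = 2.752 pc
Star B: M = m − 5 log₁₀ d + 5 = 9.97 − 5·0.4396 + 5 = 12.772
ΔM = M_A − M_B = 14.630 − (12.772) = 1.858; smaller M is more luminous → Star B.
L ratio = 10^(0.4 |ΔM|) = 10^0.743 = 5.535

Star B is more luminous, by a factor of 5.53.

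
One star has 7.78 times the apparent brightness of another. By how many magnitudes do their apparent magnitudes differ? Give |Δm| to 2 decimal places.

|Δm| ≈ 2.23

Pogson: Δm = −2.5 log₁₀(ratio) = −2.5 log₁₀(7.78) = −2.5 × 0.8910 = -2.227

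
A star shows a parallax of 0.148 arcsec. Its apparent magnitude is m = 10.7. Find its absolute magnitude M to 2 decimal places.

M ≈ 11.55

d = 1/p = 1/0.148″ = 6.757 pc
5 log₁₀(d/10 pc) = 5 log₁₀(6.757) − 5 = -0.851
M = m − 5 log₁₀(d/10) = 10.7 + 0.851 = 11.551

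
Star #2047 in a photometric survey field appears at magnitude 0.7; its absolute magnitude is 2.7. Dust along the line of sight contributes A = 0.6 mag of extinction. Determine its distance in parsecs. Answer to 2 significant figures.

d ≈ 3.0 pc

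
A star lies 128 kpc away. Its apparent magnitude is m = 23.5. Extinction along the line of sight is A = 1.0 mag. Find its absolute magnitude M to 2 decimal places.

d = 128 kpc = 128000 pc
5 log₁₀(d/10 pc) = 5 log₁₀(128000) − 5 = 20.536
M = m − 5 log₁₀(d/10) − A = 23.5 − 20.536 − 1.0 = 1.964

M ≈ 1.96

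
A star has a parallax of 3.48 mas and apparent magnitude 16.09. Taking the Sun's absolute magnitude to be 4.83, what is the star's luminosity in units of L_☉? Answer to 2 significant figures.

d = 1/p = 1000/3.48 mas = 287.4 pc
M = m − 5 log₁₀ d + 5 = 16.09 − 5·2.4584 + 5 = 8.798
M − M_☉ = 8.798 − 4.83 = 3.968
L/L_☉ = 10^(−0.4 × 3.968) = 0.02587

L/L_☉ ≈ 0.026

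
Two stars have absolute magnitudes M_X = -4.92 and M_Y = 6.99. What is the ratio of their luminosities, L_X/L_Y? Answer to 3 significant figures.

L_X/L_Y ≈ 58100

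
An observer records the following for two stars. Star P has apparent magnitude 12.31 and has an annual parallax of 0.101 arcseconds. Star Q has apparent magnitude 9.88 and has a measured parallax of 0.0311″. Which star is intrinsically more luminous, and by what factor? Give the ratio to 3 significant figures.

Star P: d = 1/p = 1/0.101″ = 9.901 pc
Star P: M = m − 5 log₁₀ d + 5 = 12.31 − 5·0.9957 + 5 = 12.332
Star Q: d = 1/p = 1/0.0311″ = 32.15 pc
Star Q: M = m − 5 log₁₀ d + 5 = 9.88 − 5·1.5072 + 5 = 7.344
ΔM = M_P − M_Q = 12.332 − (7.344) = 4.988; smaller M is more luminous → Star Q.
L ratio = 10^(0.4 |ΔM|) = 10^1.995 = 98.88

Star Q is more luminous, by a factor of 98.9.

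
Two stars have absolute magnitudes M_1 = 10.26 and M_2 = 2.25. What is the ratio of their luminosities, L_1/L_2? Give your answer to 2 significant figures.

L_1/L_2 ≈ 6.3×10^-4

ΔM = M_1 − M_2 = 8.01
L_1/L_2 = 10^(−0.4 ΔM) = 10^-3.204 = 6.252×10^-4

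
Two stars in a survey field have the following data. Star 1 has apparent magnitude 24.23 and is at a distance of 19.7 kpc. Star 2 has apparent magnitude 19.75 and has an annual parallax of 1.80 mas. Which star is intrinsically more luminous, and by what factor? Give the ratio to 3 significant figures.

Star 1: d = 19.7 kpc = 19700 pc
Star 1: M = m − 5 log₁₀ d + 5 = 24.23 − 5·4.2945 + 5 = 7.758
Star 2: p = 1.80 mas = 1.80×10^-3″ → d = 1/p = 555.6 pc
Star 2: M = m − 5 log₁₀ d + 5 = 19.75 − 5·2.7447 + 5 = 11.026
ΔM = M_1 − M_2 = 7.758 − (11.026) = -3.269; smaller M is more luminous → Star 1.
L ratio = 10^(0.4 |ΔM|) = 10^1.307 = 20.30

Star 1 is more luminous, by a factor of 20.3.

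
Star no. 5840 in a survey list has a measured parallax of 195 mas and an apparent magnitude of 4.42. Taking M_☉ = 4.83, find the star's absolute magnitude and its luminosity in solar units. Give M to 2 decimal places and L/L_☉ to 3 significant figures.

M ≈ 5.87; L/L_☉ ≈ 0.384

d = 1/p = 1000/195 mas = 5.128 pc
M = m − 5 log₁₀ d + 5 = 4.42 − 5·0.7100 + 5 = 5.870
M − M_☉ = 5.870 − 4.83 = 1.040
L/L_☉ = 10^(−0.4 × 1.040) = 0.3836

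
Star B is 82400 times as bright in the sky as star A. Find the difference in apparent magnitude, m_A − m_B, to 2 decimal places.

m_A − m_B ≈ 12.29

Pogson: Δm = −2.5 log₁₀(ratio) = −2.5 log₁₀(82400) = −2.5 × 4.9159 = -12.290
Star B is brighter so has the smaller magnitude: m_A − m_B is positive.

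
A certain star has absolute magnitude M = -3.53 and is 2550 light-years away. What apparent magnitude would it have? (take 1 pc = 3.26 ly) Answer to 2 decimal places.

d = 2550 ly / 3.26 = 782.2 pc
m = M + 5 log₁₀ d − 5 = -3.53 + 5·2.8933 − 5 = 5.937

m ≈ 5.94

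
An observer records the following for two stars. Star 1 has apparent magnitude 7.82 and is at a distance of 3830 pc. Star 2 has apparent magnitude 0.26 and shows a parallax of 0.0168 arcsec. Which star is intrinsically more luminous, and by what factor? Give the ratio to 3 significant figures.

Star 1: M = m − 5 log₁₀ d + 5 = 7.82 − 5·3.5832 + 5 = -5.096
Star 2: d = 1/p = 1/0.0168″ = 59.52 pc
Star 2: M = m − 5 log₁₀ d + 5 = 0.26 − 5·1.7747 + 5 = -3.613
ΔM = M_1 − M_2 = -5.096 − (-3.613) = -1.483; smaller M is more luminous → Star 1.
L ratio = 10^(0.4 |ΔM|) = 10^0.593 = 3.918

Star 1 is more luminous, by a factor of 3.92.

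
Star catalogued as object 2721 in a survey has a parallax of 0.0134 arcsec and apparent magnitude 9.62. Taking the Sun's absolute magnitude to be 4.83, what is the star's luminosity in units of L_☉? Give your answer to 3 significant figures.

L/L_☉ ≈ 0.676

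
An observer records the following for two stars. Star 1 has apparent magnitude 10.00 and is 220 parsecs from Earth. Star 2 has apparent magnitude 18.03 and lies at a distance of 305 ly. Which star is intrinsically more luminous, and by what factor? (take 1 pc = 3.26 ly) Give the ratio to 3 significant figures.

Star 1: M = m − 5 log₁₀ d + 5 = 10.00 − 5·2.3424 + 5 = 3.288
Star 2: d = 305 ly / 3.26 = 93.56 pc
Star 2: M = m − 5 log₁₀ d + 5 = 18.03 − 5·1.9711 + 5 = 13.175
ΔM = M_1 − M_2 = 3.288 − (13.175) = -9.887; smaller M is more luminous → Star 1.
L ratio = 10^(0.4 |ΔM|) = 10^3.955 = 9009

Star 1 is more luminous, by a factor of 9010.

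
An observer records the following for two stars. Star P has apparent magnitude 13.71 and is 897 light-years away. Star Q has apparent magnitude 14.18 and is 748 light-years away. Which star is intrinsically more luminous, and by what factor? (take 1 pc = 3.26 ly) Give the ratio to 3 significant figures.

Star P is more luminous, by a factor of 2.22.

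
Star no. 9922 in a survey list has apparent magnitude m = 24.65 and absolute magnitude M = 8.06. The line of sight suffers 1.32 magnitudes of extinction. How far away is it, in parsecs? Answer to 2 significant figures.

d ≈ 11000 pc

m − M = 5 log₁₀(d/10 pc) + A  ⇒  24.65 − (8.06) − 1.32 = 5 log₁₀(d/10)
15.270 = 5 log₁₀(d/10)
log₁₀ d = (m − M − A)/5 + 1 = 4.0540
d = 10^4.0540 = 11320 pc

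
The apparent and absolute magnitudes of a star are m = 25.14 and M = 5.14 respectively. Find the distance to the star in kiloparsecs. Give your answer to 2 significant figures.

d ≈ 100 kpc

Distance modulus: m − M = 25.14 − (5.14) = 20.000
m − M = 5 log₁₀ d − 5
log₁₀ d = (m − M)/5 + 1 = 5.0000
d = 10^5.0000 = 100000 pc
= 100.0 kpc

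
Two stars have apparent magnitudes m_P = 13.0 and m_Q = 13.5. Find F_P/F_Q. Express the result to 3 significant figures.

F_P/F_Q ≈ 1.58

Δm = 13.0 − (13.5) = -0.5
Flux ratio = 10^(−0.4 Δm) = 10^(−0.4 × -0.5) = 10^0.200 = 1.585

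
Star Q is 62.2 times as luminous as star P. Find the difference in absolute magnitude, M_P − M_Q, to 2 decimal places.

Pogson: ΔM = −2.5 log₁₀(ratio) = −2.5 log₁₀(62.2) = −2.5 × 1.7938 = -4.484
Star Q is brighter so has the smaller magnitude: M_P − M_Q is positive.

M_P − M_Q ≈ 4.48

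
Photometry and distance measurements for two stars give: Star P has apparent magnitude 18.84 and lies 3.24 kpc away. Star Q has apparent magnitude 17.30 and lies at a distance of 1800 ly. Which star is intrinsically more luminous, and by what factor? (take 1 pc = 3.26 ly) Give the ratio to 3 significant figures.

Star P is more luminous, by a factor of 8.34.

Star P: d = 3.24 kpc = 3240 pc
Star P: M = m − 5 log₁₀ d + 5 = 18.84 − 5·3.5105 + 5 = 6.287
Star Q: d = 1800 ly / 3.26 = 552.1 pc
Star Q: M = m − 5 log₁₀ d + 5 = 17.30 − 5·2.7421 + 5 = 8.590
ΔM = M_P − M_Q = 6.287 − (8.590) = -2.302; smaller M is more luminous → Star P.
L ratio = 10^(0.4 |ΔM|) = 10^0.921 = 8.336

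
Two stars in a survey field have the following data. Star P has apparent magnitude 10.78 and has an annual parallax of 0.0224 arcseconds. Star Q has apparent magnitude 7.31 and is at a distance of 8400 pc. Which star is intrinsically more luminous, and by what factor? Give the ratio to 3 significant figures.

Star P: d = 1/p = 1/0.0224″ = 44.64 pc
Star P: M = m − 5 log₁₀ d + 5 = 10.78 − 5·1.6498 + 5 = 7.531
Star Q: M = m − 5 log₁₀ d + 5 = 7.31 − 5·3.9243 + 5 = -7.311
ΔM = M_P − M_Q = 7.531 − (-7.311) = 14.843; smaller M is more luminous → Star Q.
L ratio = 10^(0.4 |ΔM|) = 10^5.937 = 865100

Star Q is more luminous, by a factor of 865000.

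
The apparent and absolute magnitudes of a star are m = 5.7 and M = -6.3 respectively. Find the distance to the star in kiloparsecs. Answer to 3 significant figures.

d ≈ 2.51 kpc

μ = m − M = 12.000
m − M = 5 log₁₀ d − 5
log₁₀ d = (m − M)/5 + 1 = 3.4000
d = 10^3.4000 = 2512 pc
= 2.512 kpc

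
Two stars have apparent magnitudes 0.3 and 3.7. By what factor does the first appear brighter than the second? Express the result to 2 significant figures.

23

Δm = 0.3 − (3.7) = -3.4
Flux ratio = 10^(−0.4 Δm) = 10^(−0.4 × -3.4) = 10^1.360 = 22.91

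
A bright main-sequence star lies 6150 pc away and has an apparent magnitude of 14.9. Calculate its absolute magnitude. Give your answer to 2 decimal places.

M ≈ 0.96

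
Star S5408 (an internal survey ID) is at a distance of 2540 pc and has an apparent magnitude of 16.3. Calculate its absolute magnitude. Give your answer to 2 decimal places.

5 log₁₀(d/10 pc) = 5 log₁₀(2540) − 5 = 12.024
M = m − 5 log₁₀(d/10) = 16.3 − 12.024 = 4.276

M ≈ 4.28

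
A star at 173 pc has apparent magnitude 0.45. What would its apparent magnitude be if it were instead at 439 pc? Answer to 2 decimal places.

m ≈ 2.47

Flux ∝ 1/d², so Δm = 5 log₁₀(d₂/d₁) = 5 log₁₀(439/173) = 2.022
m₂ = m₁ + Δm = 0.45 + (2.022) = 2.472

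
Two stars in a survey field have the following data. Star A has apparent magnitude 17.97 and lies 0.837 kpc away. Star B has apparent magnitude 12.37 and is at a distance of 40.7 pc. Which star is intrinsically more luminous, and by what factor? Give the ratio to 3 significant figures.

Star A: d = 0.837 kpc = 837.0 pc
Star A: M = m − 5 log₁₀ d + 5 = 17.97 − 5·2.9227 + 5 = 8.356
Star B: M = m − 5 log₁₀ d + 5 = 12.37 − 5·1.6096 + 5 = 9.322
ΔM = M_A − M_B = 8.356 − (9.322) = -0.966; smaller M is more luminous → Star A.
L ratio = 10^(0.4 |ΔM|) = 10^0.386 = 2.434

Star A is more luminous, by a factor of 2.43.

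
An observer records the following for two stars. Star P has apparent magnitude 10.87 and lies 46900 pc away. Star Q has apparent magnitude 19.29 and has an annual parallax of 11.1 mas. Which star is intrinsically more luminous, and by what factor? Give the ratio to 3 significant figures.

Star P is more luminous, by a factor of 6.32×10^8.

Star P: M = m − 5 log₁₀ d + 5 = 10.87 − 5·4.6712 + 5 = -7.486
Star Q: p = 11.1 mas = 0.0111″ → d = 1/p = 90.09 pc
Star Q: M = m − 5 log₁₀ d + 5 = 19.29 − 5·1.9547 + 5 = 14.517
ΔM = M_P − M_Q = -7.486 − (14.517) = -22.002; smaller M is more luminous → Star P.
L ratio = 10^(0.4 |ΔM|) = 10^8.801 = 6.324×10^8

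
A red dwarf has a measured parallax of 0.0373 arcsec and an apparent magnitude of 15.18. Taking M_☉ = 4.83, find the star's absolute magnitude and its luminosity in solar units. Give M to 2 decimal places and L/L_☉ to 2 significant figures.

M ≈ 13.04; L/L_☉ ≈ 5.2×10^-4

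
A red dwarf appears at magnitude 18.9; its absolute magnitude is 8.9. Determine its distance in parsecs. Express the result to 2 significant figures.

d ≈ 1000 pc

Distance modulus: m − M = 18.9 − (8.9) = 10.000
m − M = 5 log₁₀ d − 5
log₁₀ d = (m − M)/5 + 1 = 3.0000
d = 10^3.0000 = 1000 pc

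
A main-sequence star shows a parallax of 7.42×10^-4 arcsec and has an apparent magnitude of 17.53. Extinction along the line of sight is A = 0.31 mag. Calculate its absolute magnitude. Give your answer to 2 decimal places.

M ≈ 6.57

d = 1/p = 1/7.42×10^-4″ = 1348 pc
5 log₁₀(d/10 pc) = 5 log₁₀(1348) − 5 = 10.648
M = m − 5 log₁₀(d/10) − A = 17.53 − 10.648 − 0.31 = 6.572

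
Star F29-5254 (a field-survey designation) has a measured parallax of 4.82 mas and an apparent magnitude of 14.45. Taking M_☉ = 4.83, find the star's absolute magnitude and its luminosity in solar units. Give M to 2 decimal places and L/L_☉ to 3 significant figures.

d = 1/p = 1000/4.82 mas = 207.5 pc
M = m − 5 log₁₀ d + 5 = 14.45 − 5·2.3170 + 5 = 7.865
M − M_☉ = 7.865 − 4.83 = 3.035
L/L_☉ = 10^(−0.4 × 3.035) = 0.06108

M ≈ 7.87; L/L_☉ ≈ 0.0611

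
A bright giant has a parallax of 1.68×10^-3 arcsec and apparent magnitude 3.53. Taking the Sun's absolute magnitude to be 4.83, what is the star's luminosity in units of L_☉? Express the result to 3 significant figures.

L/L_☉ ≈ 11700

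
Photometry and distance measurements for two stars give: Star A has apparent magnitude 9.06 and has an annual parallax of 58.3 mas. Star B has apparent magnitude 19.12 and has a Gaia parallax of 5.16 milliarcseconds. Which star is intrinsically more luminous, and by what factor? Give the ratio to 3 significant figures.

Star A is more luminous, by a factor of 82.8.

Star A: p = 58.3 mas = 0.0583″ → d = 1/p = 17.15 pc
Star A: M = m − 5 log₁₀ d + 5 = 9.06 − 5·1.2343 + 5 = 7.888
Star B: p = 5.16 mas = 5.16×10^-3″ → d = 1/p = 193.8 pc
Star B: M = m − 5 log₁₀ d + 5 = 19.12 − 5·2.2874 + 5 = 12.683
ΔM = M_A − M_B = 7.888 − (12.683) = -4.795; smaller M is more luminous → Star A.
L ratio = 10^(0.4 |ΔM|) = 10^1.918 = 82.79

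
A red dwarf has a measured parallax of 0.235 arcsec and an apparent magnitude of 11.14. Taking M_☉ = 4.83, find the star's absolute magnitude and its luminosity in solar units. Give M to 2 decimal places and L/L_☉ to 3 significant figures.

M ≈ 13.00; L/L_☉ ≈ 5.42×10^-4

d = 1/p = 1/0.235″ = 4.255 pc
M = m − 5 log₁₀ d + 5 = 11.14 − 5·0.6289 + 5 = 12.995
M − M_☉ = 12.995 − 4.83 = 8.165
L/L_☉ = 10^(−0.4 × 8.165) = 5.418×10^-4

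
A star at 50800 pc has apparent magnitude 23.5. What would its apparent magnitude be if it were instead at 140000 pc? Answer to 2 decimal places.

m ≈ 25.70

Flux ∝ 1/d², so Δm = 5 log₁₀(d₂/d₁) = 5 log₁₀(140000/50800) = 2.201
m₂ = m₁ + Δm = 23.5 + (2.201) = 25.701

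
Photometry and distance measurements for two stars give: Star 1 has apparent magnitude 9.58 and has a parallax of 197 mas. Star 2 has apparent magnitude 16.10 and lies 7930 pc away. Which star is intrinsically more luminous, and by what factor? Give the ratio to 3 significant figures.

Star 2 is more luminous, by a factor of 6020.

Star 1: p = 197 mas = 0.197″ → d = 1/p = 5.076 pc
Star 1: M = m − 5 log₁₀ d + 5 = 9.58 − 5·0.7055 + 5 = 11.052
Star 2: M = m − 5 log₁₀ d + 5 = 16.10 − 5·3.8993 + 5 = 1.604
ΔM = M_1 − M_2 = 11.052 − (1.604) = 9.449; smaller M is more luminous → Star 2.
L ratio = 10^(0.4 |ΔM|) = 10^3.779 = 6018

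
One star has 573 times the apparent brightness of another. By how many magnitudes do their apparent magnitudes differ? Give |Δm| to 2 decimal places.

Pogson: Δm = −2.5 log₁₀(ratio) = −2.5 log₁₀(573) = −2.5 × 2.7582 = -6.895

|Δm| ≈ 6.90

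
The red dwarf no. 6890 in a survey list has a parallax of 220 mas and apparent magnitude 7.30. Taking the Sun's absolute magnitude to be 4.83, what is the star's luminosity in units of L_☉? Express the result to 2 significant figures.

L/L_☉ ≈ 0.021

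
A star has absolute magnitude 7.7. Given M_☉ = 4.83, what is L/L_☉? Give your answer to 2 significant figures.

L/L_☉ ≈ 0.071

M − M_☉ = 7.7 − 4.83 = 2.870
L/L_☉ = 10^(−0.4 (M − M_☉)) = 10^-1.148 = 0.07112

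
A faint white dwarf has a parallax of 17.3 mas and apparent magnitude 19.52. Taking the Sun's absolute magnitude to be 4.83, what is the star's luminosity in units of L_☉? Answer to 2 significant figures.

L/L_☉ ≈ 4.4×10^-5

d = 1/p = 1000/17.3 mas = 57.80 pc
M = m − 5 log₁₀ d + 5 = 19.52 − 5·1.7620 + 5 = 15.710
M − M_☉ = 15.710 − 4.83 = 10.880
L/L_☉ = 10^(−0.4 × 10.880) = 4.445×10^-5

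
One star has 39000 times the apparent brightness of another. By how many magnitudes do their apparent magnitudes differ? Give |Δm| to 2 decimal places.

|Δm| ≈ 11.48

Pogson: Δm = −2.5 log₁₀(ratio) = −2.5 log₁₀(39000) = −2.5 × 4.5911 = -11.478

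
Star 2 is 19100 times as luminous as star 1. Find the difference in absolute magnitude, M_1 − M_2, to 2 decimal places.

Pogson: ΔM = −2.5 log₁₀(ratio) = −2.5 log₁₀(19100) = −2.5 × 4.2810 = -10.703
Star 2 is brighter so has the smaller magnitude: M_1 − M_2 is positive.

M_1 − M_2 ≈ 10.70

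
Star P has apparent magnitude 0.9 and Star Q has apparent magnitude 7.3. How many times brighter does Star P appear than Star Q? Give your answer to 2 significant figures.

360

Magnitude difference = -6.4
Flux ratio = 10^(−0.4 Δm) = 10^(−0.4 × -6.4) = 10^2.560 = 363.1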